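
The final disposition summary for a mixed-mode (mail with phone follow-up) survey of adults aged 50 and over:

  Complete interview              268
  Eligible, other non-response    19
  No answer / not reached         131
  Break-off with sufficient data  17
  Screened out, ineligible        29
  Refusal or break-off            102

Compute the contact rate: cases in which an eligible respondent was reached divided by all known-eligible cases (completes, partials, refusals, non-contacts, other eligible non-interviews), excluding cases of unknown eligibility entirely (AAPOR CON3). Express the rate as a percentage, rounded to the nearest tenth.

75.6%

Numerator: 268 + 17 + 102 + 19 = 406
Base: 268 + 17 + 102 + 131 + 19 = 537
CON3 = 406 / 537 = 0.7561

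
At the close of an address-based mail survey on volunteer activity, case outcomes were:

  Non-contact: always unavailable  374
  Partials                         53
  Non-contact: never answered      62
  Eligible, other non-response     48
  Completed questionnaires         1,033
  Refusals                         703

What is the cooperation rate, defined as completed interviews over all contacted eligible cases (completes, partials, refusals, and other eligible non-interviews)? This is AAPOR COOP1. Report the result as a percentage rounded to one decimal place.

56.2%

Never reached = 62 + 374 = 436
Numerator = 1033
Denom = 1033 + 53 + 703 + 48 = 1837
COOP1 = 1033 / 1837 = 0.5623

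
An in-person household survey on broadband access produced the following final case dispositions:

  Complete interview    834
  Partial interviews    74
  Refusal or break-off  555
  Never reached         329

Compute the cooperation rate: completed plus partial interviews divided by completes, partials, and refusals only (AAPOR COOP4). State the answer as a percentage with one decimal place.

Top: 834 + 74 = 908
Denom: 834 + 74 + 555 = 1463
COOP4 = 908 / 1463 = 0.6206

62.1%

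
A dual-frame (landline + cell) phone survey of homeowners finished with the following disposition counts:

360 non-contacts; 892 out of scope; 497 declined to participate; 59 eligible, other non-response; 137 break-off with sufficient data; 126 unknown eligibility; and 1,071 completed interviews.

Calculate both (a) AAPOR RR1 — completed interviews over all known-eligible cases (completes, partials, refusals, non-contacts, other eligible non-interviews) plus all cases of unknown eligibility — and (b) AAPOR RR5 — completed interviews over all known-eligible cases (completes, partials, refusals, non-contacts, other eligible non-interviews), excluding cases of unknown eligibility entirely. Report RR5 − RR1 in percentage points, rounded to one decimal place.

2.8

Num: 1071
Base: 1071 + 137 + 497 + 360 + 59 + 126 = 2250
RR1 = 1071 / 2250 = 0.4760
Base: 1071 + 137 + 497 + 360 + 59 = 2124
RR5 = 1071 / 2124 = 0.5042
Difference = 50.42 − 47.60 = 2.82 percentage points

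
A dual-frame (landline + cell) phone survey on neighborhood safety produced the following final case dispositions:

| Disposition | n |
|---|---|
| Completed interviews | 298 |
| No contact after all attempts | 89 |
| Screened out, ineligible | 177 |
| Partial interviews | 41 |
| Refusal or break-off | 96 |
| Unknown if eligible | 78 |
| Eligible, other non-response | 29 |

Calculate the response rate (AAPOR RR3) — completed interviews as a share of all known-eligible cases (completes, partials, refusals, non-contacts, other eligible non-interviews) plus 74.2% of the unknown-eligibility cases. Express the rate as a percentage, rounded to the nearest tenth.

Top: 298
Known eligible: 298 + 41 + 96 + 89 + 29 = 553
e × U: 0.7420 × 78 = 57.88
Denom: 553 + 57.88 = 610.88
RR3 = 298 / 610.88 = 0.4878

48.8%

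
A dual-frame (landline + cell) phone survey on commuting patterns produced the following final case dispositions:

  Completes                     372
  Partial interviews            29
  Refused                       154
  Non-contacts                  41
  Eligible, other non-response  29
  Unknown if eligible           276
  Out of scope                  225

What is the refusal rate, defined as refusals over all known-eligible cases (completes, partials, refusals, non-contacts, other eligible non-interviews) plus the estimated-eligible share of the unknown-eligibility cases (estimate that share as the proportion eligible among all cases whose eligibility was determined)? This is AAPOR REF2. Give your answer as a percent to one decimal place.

18.6%

Num → 154
Eligible (known) → 372 + 29 + 154 + 41 + 29 = 625
e = 625 / (625 + 225) = 625 / 850 = 0.7353
Estimated eligible among unknowns → 0.7353 × 276 = 202.94
Denom → 625 + 202.94 = 827.94
REF2 = 154 / 827.94 = 0.1860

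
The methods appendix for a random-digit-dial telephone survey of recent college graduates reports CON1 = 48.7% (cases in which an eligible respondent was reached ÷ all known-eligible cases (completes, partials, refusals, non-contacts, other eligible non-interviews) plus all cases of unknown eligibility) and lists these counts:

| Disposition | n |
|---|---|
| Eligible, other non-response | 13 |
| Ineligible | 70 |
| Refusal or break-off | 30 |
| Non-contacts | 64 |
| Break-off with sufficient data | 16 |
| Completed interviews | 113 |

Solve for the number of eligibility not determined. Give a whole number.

Top → 113 + 16 + 30 + 13 = 172
CON1 = 172 / D = 0.487
D = 172 / 0.487 = 353.2
Rest of base = 236
eligibility not determined = 353.2 − 236 ≈ 117

117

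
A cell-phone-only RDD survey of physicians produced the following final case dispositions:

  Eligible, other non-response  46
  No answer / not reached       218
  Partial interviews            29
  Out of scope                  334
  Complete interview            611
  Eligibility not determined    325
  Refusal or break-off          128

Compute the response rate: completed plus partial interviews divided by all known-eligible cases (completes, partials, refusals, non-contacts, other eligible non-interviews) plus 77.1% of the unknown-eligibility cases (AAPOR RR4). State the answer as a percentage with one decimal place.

Num: 611 + 29 = 640
Known eligible: 611 + 29 + 128 + 218 + 46 = 1032
Estimated eligible among unknowns: 0.7710 × 325 = 250.58
Base: 1032 + 250.58 = 1282.58
RR4 = 640 / 1282.58 = 0.4990

49.9%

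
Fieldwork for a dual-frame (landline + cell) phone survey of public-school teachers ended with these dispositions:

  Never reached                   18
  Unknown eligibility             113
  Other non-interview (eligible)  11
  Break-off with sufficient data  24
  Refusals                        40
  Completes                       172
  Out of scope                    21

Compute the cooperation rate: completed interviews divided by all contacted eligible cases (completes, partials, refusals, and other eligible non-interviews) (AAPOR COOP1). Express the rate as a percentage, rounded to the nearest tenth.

Num = 172
Denom = 172 + 24 + 40 + 11 = 247
COOP1 = 172 / 247 = 0.6964

69.6%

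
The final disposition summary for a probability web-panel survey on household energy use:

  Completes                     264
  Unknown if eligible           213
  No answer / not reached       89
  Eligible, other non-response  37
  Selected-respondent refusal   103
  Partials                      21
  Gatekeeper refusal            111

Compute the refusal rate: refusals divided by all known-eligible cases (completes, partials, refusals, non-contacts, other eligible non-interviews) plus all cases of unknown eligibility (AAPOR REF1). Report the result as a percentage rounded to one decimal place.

25.5%

Declined to participate = 111 + 103 = 214
Numerator = 214
Denominator = 264 + 21 + 214 + 89 + 37 + 213 = 838
REF1 = 214 / 838 = 0.2554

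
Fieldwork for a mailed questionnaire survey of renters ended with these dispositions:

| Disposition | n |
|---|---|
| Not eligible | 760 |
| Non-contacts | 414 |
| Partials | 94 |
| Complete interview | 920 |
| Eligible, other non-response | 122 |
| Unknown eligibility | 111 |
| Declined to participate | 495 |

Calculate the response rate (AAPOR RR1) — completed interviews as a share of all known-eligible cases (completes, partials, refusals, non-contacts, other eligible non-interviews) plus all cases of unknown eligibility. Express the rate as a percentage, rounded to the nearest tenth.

Top = 920
Denominator = 920 + 94 + 495 + 414 + 122 + 111 = 2156
RR1 = 920 / 2156 = 0.4267

42.7%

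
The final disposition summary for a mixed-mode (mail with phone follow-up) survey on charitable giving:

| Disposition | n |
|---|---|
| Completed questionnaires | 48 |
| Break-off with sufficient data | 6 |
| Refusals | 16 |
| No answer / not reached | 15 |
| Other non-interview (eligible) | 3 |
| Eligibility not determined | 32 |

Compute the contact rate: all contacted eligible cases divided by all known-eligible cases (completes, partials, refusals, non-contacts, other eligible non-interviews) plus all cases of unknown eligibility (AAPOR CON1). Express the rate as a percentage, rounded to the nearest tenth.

Top: 48 + 6 + 16 + 3 = 73
Denom: 48 + 6 + 16 + 15 + 3 + 32 = 120
CON1 = 73 / 120 = 0.6083

60.8%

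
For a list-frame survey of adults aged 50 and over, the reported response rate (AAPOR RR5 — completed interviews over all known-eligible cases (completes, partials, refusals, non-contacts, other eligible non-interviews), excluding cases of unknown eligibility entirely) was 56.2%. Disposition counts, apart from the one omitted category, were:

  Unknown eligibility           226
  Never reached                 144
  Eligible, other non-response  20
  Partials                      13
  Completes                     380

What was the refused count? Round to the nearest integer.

119

RR5 = 380 / D = 0.562
D = 380 / 0.562 = 676.2
Remaining denominator categories sum to 557
refused = 676.2 − 557 ≈ 119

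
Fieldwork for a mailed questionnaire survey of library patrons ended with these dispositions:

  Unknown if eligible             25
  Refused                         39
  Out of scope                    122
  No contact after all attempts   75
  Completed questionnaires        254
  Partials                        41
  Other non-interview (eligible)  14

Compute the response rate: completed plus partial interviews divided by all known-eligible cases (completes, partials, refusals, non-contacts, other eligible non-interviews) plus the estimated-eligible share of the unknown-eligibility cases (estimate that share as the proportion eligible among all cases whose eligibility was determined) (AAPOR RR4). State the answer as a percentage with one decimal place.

66.7%

Numerator: 254 + 41 = 295
Determined eligible: 254 + 41 + 39 + 75 + 14 = 423
e = 423 / (423 + 122) = 423 / 545 = 0.7761
e × U: 0.7761 × 25 = 19.40
Denominator: 423 + 19.40 = 442.40
RR4 = 295 / 442.40 = 0.6668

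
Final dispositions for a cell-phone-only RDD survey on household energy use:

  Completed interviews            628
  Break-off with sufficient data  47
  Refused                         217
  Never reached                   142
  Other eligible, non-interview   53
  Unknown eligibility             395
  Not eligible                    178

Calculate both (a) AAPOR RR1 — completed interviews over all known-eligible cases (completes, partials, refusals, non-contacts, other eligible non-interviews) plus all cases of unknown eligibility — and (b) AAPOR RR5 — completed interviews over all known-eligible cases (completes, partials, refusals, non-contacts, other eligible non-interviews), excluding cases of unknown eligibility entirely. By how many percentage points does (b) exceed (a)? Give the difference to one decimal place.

Numerator → 628
Denom → 628 + 47 + 217 + 142 + 53 + 395 = 1482
RR1 = 628 / 1482 = 0.4238
Denom → 628 + 47 + 217 + 142 + 53 = 1087
RR5 = 628 / 1087 = 0.5777
Difference = 57.77 − 42.38 = 15.39 percentage points

15.4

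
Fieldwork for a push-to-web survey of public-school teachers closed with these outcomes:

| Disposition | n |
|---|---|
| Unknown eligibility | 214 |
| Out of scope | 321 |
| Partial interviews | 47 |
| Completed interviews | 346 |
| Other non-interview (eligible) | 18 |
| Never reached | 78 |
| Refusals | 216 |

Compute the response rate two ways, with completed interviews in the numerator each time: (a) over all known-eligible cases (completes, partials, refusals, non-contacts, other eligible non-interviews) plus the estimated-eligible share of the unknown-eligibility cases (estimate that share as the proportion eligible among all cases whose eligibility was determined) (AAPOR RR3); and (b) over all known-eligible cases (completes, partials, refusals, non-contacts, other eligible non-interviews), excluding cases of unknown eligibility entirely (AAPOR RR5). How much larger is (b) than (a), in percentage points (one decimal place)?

Num → 346
Eligible (known) → 346 + 47 + 216 + 78 + 18 = 705
e = 705 / (705 + 321) = 705 / 1026 = 0.6871
Estimated eligible among unknowns → 0.6871 × 214 = 147.04
Denom → 705 + 147.04 = 852.04
RR3 = 346 / 852.04 = 0.4061
Denom → 346 + 47 + 216 + 78 + 18 = 705
RR5 = 346 / 705 = 0.4908
Difference = 49.08 − 40.61 = 8.47 percentage points

8.5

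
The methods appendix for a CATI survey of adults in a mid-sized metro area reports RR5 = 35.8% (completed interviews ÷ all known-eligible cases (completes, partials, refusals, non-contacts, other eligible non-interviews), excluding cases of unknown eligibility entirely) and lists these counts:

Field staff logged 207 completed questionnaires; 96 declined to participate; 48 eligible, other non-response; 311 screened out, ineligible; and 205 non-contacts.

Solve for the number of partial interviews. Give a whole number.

RR5 = 207 / D = 0.358
D = 207 / 0.358 = 578.2
Other denominator terms total 556
partial interviews = 578.2 − 556 ≈ 22

22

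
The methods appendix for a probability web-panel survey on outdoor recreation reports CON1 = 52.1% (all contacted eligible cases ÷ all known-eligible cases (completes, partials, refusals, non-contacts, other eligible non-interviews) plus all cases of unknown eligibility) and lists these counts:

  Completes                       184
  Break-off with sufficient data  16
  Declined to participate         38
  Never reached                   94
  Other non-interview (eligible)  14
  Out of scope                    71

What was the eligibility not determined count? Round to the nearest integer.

Numerator → 184 + 16 + 38 + 14 = 252
CON1 = 252 / D = 0.521
D = 252 / 0.521 = 483.7
Other denominator terms total 346
eligibility not determined = 483.7 − 346 ≈ 138

138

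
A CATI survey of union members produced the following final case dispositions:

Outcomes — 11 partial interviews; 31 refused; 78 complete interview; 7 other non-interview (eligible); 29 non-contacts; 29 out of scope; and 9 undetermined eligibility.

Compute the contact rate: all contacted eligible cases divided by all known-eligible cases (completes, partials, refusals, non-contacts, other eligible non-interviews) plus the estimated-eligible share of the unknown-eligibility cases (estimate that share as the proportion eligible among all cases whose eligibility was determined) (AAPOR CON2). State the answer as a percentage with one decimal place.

Numerator = 78 + 11 + 31 + 7 = 127
Determined eligible = 78 + 11 + 31 + 29 + 7 = 156
e = 156 / (156 + 29) = 156 / 185 = 0.8432
e × U = 0.8432 × 9 = 7.59
Denominator = 156 + 7.59 = 163.59
CON2 = 127 / 163.59 = 0.7763

77.6%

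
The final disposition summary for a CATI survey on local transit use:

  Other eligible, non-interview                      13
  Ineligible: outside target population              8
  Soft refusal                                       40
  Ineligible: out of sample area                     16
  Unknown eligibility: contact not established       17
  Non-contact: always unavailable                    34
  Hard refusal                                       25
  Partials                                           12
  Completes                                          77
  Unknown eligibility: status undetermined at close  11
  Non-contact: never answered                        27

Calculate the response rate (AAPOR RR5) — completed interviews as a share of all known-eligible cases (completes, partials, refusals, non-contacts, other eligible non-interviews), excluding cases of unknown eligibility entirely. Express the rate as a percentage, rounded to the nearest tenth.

Refused = 25 + 40 = 65
Non-contacts = 27 + 34 = 61
Unknown if eligible = 17 + 11 = 28
Ineligible = 8 + 16 = 24
Num = 77
Denom = 77 + 12 + 65 + 61 + 13 = 228
RR5 = 77 / 228 = 0.3377

33.8%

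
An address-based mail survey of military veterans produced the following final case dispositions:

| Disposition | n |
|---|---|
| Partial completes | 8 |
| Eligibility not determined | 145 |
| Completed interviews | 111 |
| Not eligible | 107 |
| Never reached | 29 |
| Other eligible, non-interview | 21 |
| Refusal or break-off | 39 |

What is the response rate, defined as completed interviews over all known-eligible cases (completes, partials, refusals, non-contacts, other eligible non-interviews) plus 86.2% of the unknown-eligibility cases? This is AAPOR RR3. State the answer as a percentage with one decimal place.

33.3%

Top → 111
Determined eligible → 111 + 8 + 39 + 29 + 21 = 208
Eligible share of unknowns → 0.8620 × 145 = 124.99
Denominator → 208 + 124.99 = 332.99
RR3 = 111 / 332.99 = 0.3333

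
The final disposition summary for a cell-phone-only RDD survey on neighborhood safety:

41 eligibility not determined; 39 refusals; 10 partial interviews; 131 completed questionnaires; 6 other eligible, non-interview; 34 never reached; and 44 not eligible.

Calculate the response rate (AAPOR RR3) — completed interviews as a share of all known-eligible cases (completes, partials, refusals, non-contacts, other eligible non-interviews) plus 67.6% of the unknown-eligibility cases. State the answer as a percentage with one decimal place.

52.9%

Num → 131
Determined eligible → 131 + 10 + 39 + 34 + 6 = 220
e × U → 0.6760 × 41 = 27.72
Base → 220 + 27.72 = 247.72
RR3 = 131 / 247.72 = 0.5288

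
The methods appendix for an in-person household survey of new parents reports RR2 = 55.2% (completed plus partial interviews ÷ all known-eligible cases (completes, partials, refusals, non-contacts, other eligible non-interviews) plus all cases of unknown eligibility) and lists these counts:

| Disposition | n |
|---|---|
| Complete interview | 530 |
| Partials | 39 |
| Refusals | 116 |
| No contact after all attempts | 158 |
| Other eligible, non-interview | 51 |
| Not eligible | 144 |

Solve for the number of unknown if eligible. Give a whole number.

Numerator: 530 + 39 = 569
RR2 = 569 / D = 0.552
D = 569 / 0.552 = 1030.8
Other denominator terms total 894
unknown if eligible = 1030.8 − 894 ≈ 137

137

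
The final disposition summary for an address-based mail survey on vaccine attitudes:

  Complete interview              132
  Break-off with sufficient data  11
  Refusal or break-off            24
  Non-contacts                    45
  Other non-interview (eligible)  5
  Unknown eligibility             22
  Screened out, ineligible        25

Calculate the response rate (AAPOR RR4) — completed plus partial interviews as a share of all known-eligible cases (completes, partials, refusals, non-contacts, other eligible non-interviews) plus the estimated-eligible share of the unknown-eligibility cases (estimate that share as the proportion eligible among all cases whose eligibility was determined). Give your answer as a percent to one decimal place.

60.4%

Num: 132 + 11 = 143
Known eligible: 132 + 11 + 24 + 45 + 5 = 217
e = 217 / (217 + 25) = 217 / 242 = 0.8967
Eligible share of unknowns: 0.8967 × 22 = 19.73
Base: 217 + 19.73 = 236.73
RR4 = 143 / 236.73 = 0.6041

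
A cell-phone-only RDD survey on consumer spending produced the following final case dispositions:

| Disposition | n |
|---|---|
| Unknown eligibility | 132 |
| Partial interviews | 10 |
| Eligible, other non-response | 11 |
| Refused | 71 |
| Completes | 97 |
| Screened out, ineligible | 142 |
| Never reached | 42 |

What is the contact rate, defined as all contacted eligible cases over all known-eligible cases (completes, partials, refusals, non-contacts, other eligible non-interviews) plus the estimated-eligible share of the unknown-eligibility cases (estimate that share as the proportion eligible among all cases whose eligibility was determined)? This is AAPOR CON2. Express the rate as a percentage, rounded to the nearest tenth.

60.4%

Numerator = 97 + 10 + 71 + 11 = 189
Determined eligible = 97 + 10 + 71 + 42 + 11 = 231
e = 231 / (231 + 142) = 231 / 373 = 0.6193
Estimated eligible among unknowns = 0.6193 × 132 = 81.75
Base = 231 + 81.75 = 312.75
CON2 = 189 / 312.75 = 0.6043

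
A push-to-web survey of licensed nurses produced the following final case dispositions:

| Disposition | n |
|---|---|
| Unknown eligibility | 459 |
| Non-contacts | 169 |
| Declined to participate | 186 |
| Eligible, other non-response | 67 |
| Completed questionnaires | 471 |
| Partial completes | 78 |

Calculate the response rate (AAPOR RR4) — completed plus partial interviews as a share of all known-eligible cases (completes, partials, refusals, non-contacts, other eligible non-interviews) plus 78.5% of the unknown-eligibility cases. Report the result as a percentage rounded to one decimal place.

Numerator = 471 + 78 = 549
Eligible (known) = 471 + 78 + 186 + 169 + 67 = 971
Eligible share of unknowns = 0.7850 × 459 = 360.31
Base = 971 + 360.31 = 1331.31
RR4 = 549 / 1331.31 = 0.4124

41.2%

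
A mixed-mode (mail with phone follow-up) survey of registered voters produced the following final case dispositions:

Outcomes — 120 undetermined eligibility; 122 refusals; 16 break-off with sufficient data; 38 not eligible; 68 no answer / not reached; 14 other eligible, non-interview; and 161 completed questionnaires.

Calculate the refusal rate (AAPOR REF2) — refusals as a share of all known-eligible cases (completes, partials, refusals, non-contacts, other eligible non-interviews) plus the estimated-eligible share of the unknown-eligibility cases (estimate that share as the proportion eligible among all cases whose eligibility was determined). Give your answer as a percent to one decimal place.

24.9%

Numerator: 122
Known eligible: 161 + 16 + 122 + 68 + 14 = 381
e = 381 / (381 + 38) = 381 / 419 = 0.9093
Estimated eligible among unknowns: 0.9093 × 120 = 109.12
Denom: 381 + 109.12 = 490.12
REF2 = 122 / 490.12 = 0.2489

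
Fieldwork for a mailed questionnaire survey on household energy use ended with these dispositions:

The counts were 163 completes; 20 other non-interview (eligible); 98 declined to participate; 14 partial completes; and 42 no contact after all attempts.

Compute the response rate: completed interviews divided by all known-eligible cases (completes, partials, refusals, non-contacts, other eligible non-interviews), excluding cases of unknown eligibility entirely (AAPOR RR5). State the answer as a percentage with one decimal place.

48.4%

Numerator = 163
Denominator = 163 + 14 + 98 + 42 + 20 = 337
RR5 = 163 / 337 = 0.4837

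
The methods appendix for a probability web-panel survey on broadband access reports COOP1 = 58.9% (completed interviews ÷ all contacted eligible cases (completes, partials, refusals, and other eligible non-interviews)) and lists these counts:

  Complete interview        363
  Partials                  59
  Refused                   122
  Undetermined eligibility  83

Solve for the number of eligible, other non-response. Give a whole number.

COOP1 = 363 / D = 0.589
D = 363 / 0.589 = 616.3
Rest of base = 544
eligible, other non-response = 616.3 − 544 ≈ 72

72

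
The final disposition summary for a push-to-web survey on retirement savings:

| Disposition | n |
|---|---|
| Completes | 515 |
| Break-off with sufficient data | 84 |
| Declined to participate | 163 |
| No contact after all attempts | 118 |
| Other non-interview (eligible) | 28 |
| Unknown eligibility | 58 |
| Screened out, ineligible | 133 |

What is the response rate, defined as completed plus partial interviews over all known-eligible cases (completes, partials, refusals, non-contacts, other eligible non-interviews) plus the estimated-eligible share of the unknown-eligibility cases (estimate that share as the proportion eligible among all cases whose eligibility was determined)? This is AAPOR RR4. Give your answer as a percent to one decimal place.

Num = 515 + 84 = 599
Determined eligible = 515 + 84 + 163 + 118 + 28 = 908
e = 908 / (908 + 133) = 908 / 1041 = 0.8722
Estimated eligible among unknowns = 0.8722 × 58 = 50.59
Base = 908 + 50.59 = 958.59
RR4 = 599 / 958.59 = 0.6249

62.5%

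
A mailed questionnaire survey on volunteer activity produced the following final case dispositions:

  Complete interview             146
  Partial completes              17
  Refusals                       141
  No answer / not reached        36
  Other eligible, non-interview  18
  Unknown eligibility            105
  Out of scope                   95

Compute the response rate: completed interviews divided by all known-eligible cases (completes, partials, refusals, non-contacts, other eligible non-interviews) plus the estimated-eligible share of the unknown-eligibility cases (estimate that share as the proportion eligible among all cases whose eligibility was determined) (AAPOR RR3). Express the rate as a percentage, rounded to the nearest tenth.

33.1%

Top = 146
Known eligible = 146 + 17 + 141 + 36 + 18 = 358
e = 358 / (358 + 95) = 358 / 453 = 0.7903
Eligible share of unknowns = 0.7903 × 105 = 82.98
Denominator = 358 + 82.98 = 440.98
RR3 = 146 / 440.98 = 0.3311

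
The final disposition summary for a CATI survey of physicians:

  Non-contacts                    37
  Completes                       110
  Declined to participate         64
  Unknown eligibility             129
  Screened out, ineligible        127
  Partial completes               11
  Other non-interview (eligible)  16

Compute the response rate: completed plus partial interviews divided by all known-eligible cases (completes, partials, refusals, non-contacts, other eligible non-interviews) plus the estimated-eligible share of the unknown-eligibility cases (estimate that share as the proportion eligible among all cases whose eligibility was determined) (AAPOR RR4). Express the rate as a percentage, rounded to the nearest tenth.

Top: 110 + 11 = 121
Determined eligible: 110 + 11 + 64 + 37 + 16 = 238
e = 238 / (238 + 127) = 238 / 365 = 0.6521
e × U: 0.6521 × 129 = 84.12
Base: 238 + 84.12 = 322.12
RR4 = 121 / 322.12 = 0.3756

37.6%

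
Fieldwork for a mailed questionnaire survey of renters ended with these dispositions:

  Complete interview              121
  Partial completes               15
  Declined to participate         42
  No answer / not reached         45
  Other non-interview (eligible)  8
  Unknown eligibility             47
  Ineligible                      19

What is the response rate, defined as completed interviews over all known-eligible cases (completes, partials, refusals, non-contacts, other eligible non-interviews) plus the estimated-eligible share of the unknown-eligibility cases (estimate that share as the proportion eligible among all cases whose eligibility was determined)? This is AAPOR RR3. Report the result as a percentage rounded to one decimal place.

Num: 121
Eligible (known): 121 + 15 + 42 + 45 + 8 = 231
e = 231 / (231 + 19) = 231 / 250 = 0.9240
Eligible share of unknowns: 0.9240 × 47 = 43.43
Denom: 231 + 43.43 = 274.43
RR3 = 121 / 274.43 = 0.4409

44.1%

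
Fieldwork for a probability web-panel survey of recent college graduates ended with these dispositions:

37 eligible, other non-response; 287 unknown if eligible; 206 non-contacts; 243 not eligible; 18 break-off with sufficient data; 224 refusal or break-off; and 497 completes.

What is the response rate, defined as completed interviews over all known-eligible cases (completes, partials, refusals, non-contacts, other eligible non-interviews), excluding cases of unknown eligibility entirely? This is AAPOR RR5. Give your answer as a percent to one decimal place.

50.6%

Numerator: 497
Base: 497 + 18 + 224 + 206 + 37 = 982
RR5 = 497 / 982 = 0.5061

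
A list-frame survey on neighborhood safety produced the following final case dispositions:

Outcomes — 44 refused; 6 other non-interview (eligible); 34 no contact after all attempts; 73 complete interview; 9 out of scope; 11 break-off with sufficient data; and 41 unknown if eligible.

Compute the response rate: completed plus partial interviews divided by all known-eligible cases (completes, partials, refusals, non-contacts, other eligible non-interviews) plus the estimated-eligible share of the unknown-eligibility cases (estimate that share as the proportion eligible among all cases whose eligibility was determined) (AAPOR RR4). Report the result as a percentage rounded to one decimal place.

40.6%

Numerator → 73 + 11 = 84
Determined eligible → 73 + 11 + 44 + 34 + 6 = 168
e = 168 / (168 + 9) = 168 / 177 = 0.9492
e × U → 0.9492 × 41 = 38.92
Base → 168 + 38.92 = 206.92
RR4 = 84 / 206.92 = 0.4060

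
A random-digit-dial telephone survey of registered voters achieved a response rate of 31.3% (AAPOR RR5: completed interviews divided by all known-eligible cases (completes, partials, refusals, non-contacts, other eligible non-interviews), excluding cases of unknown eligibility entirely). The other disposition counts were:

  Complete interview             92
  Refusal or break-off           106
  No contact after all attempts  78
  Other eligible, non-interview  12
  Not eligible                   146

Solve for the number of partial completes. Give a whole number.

6

RR5 = 92 / D = 0.313
D = 92 / 0.313 = 293.9
Other denominator terms total 288
partial completes = 293.9 − 288 ≈ 6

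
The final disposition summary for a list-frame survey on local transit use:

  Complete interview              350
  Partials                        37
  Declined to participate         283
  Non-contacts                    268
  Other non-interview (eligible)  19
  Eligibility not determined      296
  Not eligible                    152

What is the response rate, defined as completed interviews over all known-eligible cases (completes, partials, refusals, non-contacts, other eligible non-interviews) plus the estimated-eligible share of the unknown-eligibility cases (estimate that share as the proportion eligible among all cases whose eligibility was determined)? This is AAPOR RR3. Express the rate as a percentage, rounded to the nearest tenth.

Num → 350
Known eligible → 350 + 37 + 283 + 268 + 19 = 957
e = 957 / (957 + 152) = 957 / 1109 = 0.8629
e × U → 0.8629 × 296 = 255.42
Denominator → 957 + 255.42 = 1212.42
RR3 = 350 / 1212.42 = 0.2887

28.9%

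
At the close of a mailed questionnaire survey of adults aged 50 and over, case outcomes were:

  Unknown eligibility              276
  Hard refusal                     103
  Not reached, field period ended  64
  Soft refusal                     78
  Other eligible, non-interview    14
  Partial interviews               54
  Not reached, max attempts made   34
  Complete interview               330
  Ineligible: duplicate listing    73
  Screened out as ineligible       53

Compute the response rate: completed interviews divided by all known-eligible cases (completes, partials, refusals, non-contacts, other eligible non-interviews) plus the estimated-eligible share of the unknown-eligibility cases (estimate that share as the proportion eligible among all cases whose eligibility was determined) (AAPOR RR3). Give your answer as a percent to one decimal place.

Refusal or break-off = 103 + 78 = 181
Non-contacts = 64 + 34 = 98
Screened out, ineligible = 53 + 73 = 126
Num → 330
Known eligible → 330 + 54 + 181 + 98 + 14 = 677
e = 677 / (677 + 126) = 677 / 803 = 0.8431
e × U → 0.8431 × 276 = 232.70
Base → 677 + 232.70 = 909.70
RR3 = 330 / 909.70 = 0.3628

36.3%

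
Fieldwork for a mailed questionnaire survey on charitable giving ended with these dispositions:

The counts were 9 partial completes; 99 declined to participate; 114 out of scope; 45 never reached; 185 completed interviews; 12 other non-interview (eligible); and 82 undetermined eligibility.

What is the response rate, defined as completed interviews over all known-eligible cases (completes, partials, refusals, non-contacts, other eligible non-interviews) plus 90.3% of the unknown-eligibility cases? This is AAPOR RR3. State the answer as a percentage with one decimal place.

43.6%

Num: 185
Known eligible: 185 + 9 + 99 + 45 + 12 = 350
Eligible share of unknowns: 0.9030 × 82 = 74.05
Base: 350 + 74.05 = 424.05
RR3 = 185 / 424.05 = 0.4363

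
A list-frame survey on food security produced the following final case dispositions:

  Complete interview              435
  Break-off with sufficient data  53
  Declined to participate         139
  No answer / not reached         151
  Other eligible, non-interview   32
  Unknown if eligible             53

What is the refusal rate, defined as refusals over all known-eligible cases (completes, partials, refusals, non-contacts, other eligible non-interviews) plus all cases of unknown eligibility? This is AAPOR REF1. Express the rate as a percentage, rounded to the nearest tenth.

16.1%

Num: 139
Denominator: 435 + 53 + 139 + 151 + 32 + 53 = 863
REF1 = 139 / 863 = 0.1611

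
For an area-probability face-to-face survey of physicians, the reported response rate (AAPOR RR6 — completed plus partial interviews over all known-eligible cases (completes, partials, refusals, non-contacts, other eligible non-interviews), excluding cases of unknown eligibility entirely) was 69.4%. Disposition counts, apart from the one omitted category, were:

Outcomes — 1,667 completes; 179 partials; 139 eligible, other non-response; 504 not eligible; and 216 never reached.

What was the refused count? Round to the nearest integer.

Top → 1667 + 179 = 1846
RR6 = 1846 / D = 0.694
D = 1846 / 0.694 = 2659.9
Rest of base = 2201
refused = 2659.9 − 2201 ≈ 459

459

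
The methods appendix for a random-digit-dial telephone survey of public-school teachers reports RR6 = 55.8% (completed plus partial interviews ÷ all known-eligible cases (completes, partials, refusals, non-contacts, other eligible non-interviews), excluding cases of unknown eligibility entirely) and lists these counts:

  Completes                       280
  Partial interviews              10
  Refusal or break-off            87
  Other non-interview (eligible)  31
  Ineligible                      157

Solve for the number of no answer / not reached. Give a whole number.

Numerator = 280 + 10 = 290
RR6 = 290 / D = 0.558
D = 290 / 0.558 = 519.7
Other denominator terms total 408
no answer / not reached = 519.7 − 408 ≈ 112

112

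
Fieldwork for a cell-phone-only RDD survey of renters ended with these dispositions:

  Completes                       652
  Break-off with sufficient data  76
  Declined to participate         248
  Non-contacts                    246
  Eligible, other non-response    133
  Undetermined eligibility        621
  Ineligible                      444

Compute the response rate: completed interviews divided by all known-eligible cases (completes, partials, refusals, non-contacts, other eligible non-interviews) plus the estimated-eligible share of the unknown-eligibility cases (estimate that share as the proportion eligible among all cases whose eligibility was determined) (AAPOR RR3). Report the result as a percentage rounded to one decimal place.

Num = 652
Eligible (known) = 652 + 76 + 248 + 246 + 133 = 1355
e = 1355 / (1355 + 444) = 1355 / 1799 = 0.7532
e × U = 0.7532 × 621 = 467.74
Base = 1355 + 467.74 = 1822.74
RR3 = 652 / 1822.74 = 0.3577

35.8%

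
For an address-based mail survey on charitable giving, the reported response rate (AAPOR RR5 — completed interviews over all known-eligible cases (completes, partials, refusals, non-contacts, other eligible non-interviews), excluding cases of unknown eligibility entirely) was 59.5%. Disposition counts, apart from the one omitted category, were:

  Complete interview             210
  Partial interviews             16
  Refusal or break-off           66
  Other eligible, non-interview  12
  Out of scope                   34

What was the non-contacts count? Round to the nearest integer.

49

RR5 = 210 / D = 0.595
D = 210 / 0.595 = 352.9
Remaining denominator categories sum to 304
non-contacts = 352.9 − 304 ≈ 49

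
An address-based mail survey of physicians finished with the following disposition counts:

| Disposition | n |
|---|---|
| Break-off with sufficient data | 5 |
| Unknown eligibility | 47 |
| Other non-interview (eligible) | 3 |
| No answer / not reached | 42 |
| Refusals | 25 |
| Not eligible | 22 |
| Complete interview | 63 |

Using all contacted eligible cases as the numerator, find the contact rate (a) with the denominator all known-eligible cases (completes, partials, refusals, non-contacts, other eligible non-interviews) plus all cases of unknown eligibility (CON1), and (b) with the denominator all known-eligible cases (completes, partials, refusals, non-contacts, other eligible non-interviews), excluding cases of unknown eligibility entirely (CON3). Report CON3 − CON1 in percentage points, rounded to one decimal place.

Numerator: 63 + 5 + 25 + 3 = 96
Denom: 63 + 5 + 25 + 42 + 3 + 47 = 185
CON1 = 96 / 185 = 0.5189
Denom: 63 + 5 + 25 + 42 + 3 = 138
CON3 = 96 / 138 = 0.6957
Difference = 69.57 − 51.89 = 17.68 percentage points

17.7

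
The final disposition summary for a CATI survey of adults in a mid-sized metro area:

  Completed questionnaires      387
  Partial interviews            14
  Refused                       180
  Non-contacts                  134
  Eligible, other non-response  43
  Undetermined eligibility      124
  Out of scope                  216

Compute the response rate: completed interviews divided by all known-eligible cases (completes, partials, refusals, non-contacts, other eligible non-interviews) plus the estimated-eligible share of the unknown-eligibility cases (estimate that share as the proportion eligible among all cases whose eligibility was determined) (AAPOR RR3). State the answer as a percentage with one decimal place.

45.3%

Num: 387
Known eligible: 387 + 14 + 180 + 134 + 43 = 758
e = 758 / (758 + 216) = 758 / 974 = 0.7782
Eligible share of unknowns: 0.7782 × 124 = 96.50
Denom: 758 + 96.50 = 854.50
RR3 = 387 / 854.50 = 0.4529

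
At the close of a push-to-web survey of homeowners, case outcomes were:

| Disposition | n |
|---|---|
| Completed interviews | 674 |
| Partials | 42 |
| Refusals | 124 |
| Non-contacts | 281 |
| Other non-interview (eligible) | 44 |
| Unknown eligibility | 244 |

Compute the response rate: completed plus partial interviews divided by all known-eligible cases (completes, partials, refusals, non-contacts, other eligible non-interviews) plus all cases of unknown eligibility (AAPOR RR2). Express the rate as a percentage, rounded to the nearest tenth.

Numerator → 674 + 42 = 716
Denom → 674 + 42 + 124 + 281 + 44 + 244 = 1409
RR2 = 716 / 1409 = 0.5082

50.8%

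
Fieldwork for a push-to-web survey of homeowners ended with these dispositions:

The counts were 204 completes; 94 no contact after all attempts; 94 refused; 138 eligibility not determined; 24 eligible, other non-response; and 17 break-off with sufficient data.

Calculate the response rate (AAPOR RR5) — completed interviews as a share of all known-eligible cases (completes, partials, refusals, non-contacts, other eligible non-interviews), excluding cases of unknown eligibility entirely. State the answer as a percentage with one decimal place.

Top = 204
Base = 204 + 17 + 94 + 94 + 24 = 433
RR5 = 204 / 433 = 0.4711

47.1%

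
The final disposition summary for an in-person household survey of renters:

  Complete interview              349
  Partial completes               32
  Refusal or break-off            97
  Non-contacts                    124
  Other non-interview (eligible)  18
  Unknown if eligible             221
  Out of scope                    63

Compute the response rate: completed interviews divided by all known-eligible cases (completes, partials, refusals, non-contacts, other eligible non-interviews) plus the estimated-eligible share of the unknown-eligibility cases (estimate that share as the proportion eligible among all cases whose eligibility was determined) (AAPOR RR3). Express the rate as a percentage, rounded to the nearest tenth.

42.5%

Num: 349
Determined eligible: 349 + 32 + 97 + 124 + 18 = 620
e = 620 / (620 + 63) = 620 / 683 = 0.9078
Estimated eligible among unknowns: 0.9078 × 221 = 200.62
Denominator: 620 + 200.62 = 820.62
RR3 = 349 / 820.62 = 0.4253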